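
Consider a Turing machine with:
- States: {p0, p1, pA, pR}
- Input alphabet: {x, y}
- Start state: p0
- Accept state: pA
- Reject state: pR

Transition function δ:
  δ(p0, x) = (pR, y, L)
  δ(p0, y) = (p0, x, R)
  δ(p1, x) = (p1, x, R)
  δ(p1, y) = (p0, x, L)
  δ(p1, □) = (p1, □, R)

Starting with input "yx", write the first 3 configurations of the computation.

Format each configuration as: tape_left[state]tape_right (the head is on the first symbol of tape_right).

Transitions applied:
Step 1: δ(p0, y) = (p0, x, R)
Step 2: δ(p0, x) = (pR, y, L)

The first 3 configurations are:
[p0]yx ⊢ x[p0]x ⊢ [pR]xy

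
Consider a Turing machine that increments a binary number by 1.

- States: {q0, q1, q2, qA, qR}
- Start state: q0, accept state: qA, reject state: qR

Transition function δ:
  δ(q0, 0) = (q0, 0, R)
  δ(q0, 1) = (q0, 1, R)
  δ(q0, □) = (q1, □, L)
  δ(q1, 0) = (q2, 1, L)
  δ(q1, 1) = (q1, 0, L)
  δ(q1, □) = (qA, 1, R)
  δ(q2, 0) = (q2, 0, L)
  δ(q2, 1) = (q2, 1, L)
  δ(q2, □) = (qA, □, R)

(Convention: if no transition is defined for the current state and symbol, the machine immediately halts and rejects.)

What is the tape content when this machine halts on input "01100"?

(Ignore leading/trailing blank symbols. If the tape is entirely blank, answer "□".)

Execution trace:
Initial: [q0]01100
Step 1: δ(q0, 0) = (q0, 0, R) → 0[q0]1100
Step 2: δ(q0, 1) = (q0, 1, R) → 01[q0]100
Step 3: δ(q0, 1) = (q0, 1, R) → 011[q0]00
Step 4: δ(q0, 0) = (q0, 0, R) → 0110[q0]0
Step 5: δ(q0, 0) = (q0, 0, R) → 01100[q0]□
Step 6: δ(q0, □) = (q1, □, L) → 0110[q1]0□
Step 7: δ(q1, 0) = (q2, 1, L) → 011[q2]01□
Step 8: δ(q2, 0) = (q2, 0, L) → 01[q2]101□
Step 9: δ(q2, 1) = (q2, 1, L) → 0[q2]1101□
Step 10: δ(q2, 1) = (q2, 1, L) → [q2]01101□
Step 11: δ(q2, 0) = (q2, 0, L) → [q2]□01101□
Step 12: δ(q2, □) = (qA, □, R) → □[qA]01101□

The machine reaches the accept state qA and halts.

Final tape (ignoring leading/trailing blanks): 01101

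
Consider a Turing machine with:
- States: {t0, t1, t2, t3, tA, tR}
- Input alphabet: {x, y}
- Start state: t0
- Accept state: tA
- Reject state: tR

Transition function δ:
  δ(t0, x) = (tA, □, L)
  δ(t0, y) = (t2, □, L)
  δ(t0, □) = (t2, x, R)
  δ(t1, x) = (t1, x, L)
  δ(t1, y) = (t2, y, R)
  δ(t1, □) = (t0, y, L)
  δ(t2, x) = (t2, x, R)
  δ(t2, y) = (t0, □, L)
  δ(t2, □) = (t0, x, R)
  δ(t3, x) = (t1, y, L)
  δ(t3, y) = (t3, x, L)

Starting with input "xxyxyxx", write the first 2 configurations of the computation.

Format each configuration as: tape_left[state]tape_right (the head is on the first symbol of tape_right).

Transitions applied:
Step 1: δ(t0, x) = (tA, □, L)

The first 2 configurations are:
[t0]xxyxyxx ⊢ [tA]□□xyxyxx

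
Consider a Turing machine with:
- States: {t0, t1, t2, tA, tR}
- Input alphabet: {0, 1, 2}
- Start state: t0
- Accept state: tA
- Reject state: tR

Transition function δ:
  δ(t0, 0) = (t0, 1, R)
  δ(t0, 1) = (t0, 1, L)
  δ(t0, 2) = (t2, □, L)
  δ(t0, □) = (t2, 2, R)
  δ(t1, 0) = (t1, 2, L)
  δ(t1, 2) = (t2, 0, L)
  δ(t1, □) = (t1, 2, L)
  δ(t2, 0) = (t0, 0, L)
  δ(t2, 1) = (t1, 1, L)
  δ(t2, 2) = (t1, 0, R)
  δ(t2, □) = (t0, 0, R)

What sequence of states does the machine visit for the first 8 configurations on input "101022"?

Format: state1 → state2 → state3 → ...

Execution trace:
Initial: [t0]101022
Step 1: δ(t0, 1) = (t0, 1, L) → [t0]□101022
Step 2: δ(t0, □) = (t2, 2, R) → 2[t2]101022
Step 3: δ(t2, 1) = (t1, 1, L) → [t1]2101022
Step 4: δ(t1, 2) = (t2, 0, L) → [t2]□0101022
Step 5: δ(t2, □) = (t0, 0, R) → 0[t0]0101022
Step 6: δ(t0, 0) = (t0, 1, R) → 01[t0]101022
Step 7: δ(t0, 1) = (t0, 1, L) → 0[t0]1101022

State sequence: t0 → t0 → t2 → t1 → t2 → t0 → t0 → t0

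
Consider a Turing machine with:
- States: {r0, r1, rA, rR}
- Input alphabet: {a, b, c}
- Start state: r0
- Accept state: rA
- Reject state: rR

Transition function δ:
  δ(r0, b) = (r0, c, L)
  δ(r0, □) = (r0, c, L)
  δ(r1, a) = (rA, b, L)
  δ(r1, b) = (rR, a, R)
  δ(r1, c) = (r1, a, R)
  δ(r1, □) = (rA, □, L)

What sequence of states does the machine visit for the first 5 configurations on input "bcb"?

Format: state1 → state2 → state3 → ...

Execution trace:
Initial: [r0]bcb
Step 1: δ(r0, b) = (r0, c, L) → [r0]□ccb
Step 2: δ(r0, □) = (r0, c, L) → [r0]□cccb
Step 3: δ(r0, □) = (r0, c, L) → [r0]□ccccb
Step 4: δ(r0, □) = (r0, c, L) → [r0]□cccccb

State sequence: r0 → r0 → r0 → r0 → r0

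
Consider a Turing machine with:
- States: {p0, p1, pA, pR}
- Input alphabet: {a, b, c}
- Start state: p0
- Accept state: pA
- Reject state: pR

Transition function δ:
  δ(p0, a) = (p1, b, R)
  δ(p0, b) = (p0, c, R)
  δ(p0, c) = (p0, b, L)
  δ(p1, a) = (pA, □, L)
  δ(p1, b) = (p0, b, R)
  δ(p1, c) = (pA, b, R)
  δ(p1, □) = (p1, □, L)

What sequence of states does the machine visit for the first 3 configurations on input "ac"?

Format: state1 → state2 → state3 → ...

Execution trace:
Initial: [p0]ac
Step 1: δ(p0, a) = (p1, b, R) → b[p1]c
Step 2: δ(p1, c) = (pA, b, R) → bb[pA]□

The machine reaches the accept state pA and halts.

State sequence: p0 → p1 → pA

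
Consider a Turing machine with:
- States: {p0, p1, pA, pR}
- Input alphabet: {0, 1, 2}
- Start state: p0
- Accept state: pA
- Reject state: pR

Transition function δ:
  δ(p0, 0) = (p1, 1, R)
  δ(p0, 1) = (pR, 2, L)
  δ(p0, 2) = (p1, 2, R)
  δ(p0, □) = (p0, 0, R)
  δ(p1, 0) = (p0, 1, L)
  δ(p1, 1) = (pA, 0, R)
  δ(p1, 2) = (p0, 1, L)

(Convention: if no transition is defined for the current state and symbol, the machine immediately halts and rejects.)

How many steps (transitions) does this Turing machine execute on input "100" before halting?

Execution trace:
Initial: [p0]100
Step 1: δ(p0, 1) = (pR, 2, L) → [pR]□200

The machine reaches the reject state pR and halts.

The machine executed 1 step before halting.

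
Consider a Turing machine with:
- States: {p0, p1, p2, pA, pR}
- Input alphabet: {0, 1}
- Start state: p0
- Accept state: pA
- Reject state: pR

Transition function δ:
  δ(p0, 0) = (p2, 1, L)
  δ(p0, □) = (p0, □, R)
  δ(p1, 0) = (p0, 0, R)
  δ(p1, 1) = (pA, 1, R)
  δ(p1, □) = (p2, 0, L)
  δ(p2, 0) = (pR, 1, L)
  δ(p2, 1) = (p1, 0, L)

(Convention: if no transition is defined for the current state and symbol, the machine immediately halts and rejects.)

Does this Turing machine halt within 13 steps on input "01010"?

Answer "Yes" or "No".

Execution trace:
Initial: [p0]01010
Step 1: δ(p0, 0) = (p2, 1, L) → [p2]□11010

No transition is defined for δ(p2, □). By convention the machine halts and rejects.
The machine halted after 1 step (within the 13-step bound).

Answer: Yes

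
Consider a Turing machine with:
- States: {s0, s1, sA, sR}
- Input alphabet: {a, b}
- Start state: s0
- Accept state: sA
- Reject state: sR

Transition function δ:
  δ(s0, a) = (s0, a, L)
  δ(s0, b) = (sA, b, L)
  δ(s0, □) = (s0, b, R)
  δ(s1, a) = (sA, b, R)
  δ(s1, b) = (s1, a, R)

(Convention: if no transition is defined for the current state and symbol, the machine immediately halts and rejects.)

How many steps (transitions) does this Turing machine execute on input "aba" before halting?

Execution trace:
Initial: [s0]aba
Step 1: δ(s0, a) = (s0, a, L) → [s0]□aba
Step 2: δ(s0, □) = (s0, b, R) → b[s0]aba
Step 3: δ(s0, a) = (s0, a, L) → [s0]baba
Step 4: δ(s0, b) = (sA, b, L) → [sA]□baba

The machine reaches the accept state sA and halts.

The machine executed 4 steps before halting.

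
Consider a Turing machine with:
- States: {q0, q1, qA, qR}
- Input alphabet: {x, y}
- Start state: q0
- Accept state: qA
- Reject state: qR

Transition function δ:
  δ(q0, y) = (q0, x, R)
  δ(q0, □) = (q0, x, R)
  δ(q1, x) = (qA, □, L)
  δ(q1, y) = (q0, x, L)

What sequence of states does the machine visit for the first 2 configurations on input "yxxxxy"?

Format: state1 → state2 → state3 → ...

Execution trace:
Initial: [q0]yxxxxy
Step 1: δ(q0, y) = (q0, x, R) → x[q0]xxxxy

No transition is defined for δ(q0, x). By convention the machine halts and rejects.

State sequence: q0 → q0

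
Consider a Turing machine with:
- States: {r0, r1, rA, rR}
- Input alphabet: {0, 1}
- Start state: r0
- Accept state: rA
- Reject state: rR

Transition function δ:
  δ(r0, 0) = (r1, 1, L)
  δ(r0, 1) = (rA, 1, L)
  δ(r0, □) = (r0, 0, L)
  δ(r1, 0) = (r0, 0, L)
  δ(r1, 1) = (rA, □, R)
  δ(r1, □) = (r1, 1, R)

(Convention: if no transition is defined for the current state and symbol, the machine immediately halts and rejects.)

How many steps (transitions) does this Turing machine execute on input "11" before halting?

Execution trace:
Initial: [r0]11
Step 1: δ(r0, 1) = (rA, 1, L) → [rA]□11

The machine reaches the accept state rA and halts.

The machine executed 1 step before halting.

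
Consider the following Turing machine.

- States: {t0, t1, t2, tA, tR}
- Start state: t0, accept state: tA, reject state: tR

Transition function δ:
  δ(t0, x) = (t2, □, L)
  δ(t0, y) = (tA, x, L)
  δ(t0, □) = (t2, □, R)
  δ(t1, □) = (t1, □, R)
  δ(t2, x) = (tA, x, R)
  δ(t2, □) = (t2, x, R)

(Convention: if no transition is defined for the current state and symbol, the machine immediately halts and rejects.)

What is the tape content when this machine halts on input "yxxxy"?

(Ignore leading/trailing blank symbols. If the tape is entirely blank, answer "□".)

Execution trace:
Initial: [t0]yxxxy
Step 1: δ(t0, y) = (tA, x, L) → [tA]□xxxxy

The machine reaches the accept state tA and halts.

Final tape (ignoring leading/trailing blanks): xxxxy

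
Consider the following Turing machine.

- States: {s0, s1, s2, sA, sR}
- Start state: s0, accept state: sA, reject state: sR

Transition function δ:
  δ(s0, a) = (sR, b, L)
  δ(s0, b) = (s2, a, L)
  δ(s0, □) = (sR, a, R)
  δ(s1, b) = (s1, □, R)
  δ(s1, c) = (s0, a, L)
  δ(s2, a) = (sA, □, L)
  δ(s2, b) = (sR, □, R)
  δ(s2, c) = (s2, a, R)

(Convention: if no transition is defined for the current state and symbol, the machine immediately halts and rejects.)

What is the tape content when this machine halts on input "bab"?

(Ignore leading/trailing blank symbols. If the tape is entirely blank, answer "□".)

Execution trace:
Initial: [s0]bab
Step 1: δ(s0, b) = (s2, a, L) → [s2]□aab

No transition is defined for δ(s2, □). By convention the machine halts and rejects.

Final tape (ignoring leading/trailing blanks): aab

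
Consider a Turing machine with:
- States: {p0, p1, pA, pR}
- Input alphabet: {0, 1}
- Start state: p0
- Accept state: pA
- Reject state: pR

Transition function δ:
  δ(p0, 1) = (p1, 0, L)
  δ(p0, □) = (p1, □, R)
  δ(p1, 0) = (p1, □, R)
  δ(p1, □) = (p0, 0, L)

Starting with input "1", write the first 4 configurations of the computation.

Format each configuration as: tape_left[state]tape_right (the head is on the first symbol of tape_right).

Transitions applied:
Step 1: δ(p0, 1) = (p1, 0, L)
Step 2: δ(p1, □) = (p0, 0, L)
Step 3: δ(p0, □) = (p1, □, R)

The first 4 configurations are:
[p0]1 ⊢ [p1]□0 ⊢ [p0]□00 ⊢ □[p1]00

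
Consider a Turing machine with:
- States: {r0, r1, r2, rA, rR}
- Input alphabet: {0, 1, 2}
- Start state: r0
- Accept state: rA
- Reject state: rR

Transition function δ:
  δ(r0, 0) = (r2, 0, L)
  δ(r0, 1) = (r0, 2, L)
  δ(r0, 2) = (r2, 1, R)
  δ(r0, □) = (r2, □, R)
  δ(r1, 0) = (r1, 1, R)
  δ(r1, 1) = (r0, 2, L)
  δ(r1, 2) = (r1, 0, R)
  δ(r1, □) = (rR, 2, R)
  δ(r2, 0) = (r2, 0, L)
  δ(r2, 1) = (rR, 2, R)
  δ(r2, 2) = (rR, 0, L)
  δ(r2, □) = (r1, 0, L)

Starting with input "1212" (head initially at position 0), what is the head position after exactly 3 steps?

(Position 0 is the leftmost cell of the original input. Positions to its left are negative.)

Execution trace (head position shown):
Step 0: [r0]1212  (head at position 0)
Step 1: move left → [r0]□2212  (head at position -1)
Step 2: move right → □[r2]2212  (head at position 0)
Step 3: move left → [rR]□0212  (head at position -1)

After 3 steps, the head is at position -1.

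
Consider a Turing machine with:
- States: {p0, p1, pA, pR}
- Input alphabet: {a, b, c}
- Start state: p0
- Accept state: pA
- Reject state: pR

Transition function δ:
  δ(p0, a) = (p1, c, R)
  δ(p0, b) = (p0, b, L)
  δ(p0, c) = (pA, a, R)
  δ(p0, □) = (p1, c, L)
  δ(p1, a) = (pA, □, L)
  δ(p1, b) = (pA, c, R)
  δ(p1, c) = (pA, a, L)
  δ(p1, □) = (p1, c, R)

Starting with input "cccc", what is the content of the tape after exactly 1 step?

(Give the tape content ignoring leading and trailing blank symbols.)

Execution trace:
Initial: [p0]cccc
Step 1: δ(p0, c) = (pA, a, R) → a[pA]ccc

The machine reaches the accept state pA and halts.

After 1 step, the tape (ignoring leading/trailing blanks) is: accc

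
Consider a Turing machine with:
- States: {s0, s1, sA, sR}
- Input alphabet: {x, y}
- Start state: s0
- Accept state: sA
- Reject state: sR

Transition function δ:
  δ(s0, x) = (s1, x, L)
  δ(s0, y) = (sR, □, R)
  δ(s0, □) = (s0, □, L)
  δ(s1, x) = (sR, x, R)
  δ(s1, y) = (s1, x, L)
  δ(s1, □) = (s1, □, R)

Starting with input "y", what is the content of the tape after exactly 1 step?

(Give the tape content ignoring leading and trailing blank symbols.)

Execution trace:
Initial: [s0]y
Step 1: δ(s0, y) = (sR, □, R) → □[sR]□

The machine reaches the reject state sR and halts.

After 1 step, the tape (ignoring leading/trailing blanks) is: □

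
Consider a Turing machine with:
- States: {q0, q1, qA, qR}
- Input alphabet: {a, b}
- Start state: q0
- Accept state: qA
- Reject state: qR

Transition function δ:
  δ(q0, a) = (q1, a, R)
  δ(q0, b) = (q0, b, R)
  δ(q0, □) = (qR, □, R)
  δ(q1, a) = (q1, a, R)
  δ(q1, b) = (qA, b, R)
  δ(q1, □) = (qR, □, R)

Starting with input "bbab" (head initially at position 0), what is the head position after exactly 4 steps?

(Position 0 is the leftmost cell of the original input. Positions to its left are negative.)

Execution trace (head position shown):
Step 0: [q0]bbab  (head at position 0)
Step 1: move right → b[q0]bab  (head at position 1)
Step 2: move right → bb[q0]ab  (head at position 2)
Step 3: move right → bba[q1]b  (head at position 3)
Step 4: move right → bbab[qA]□  (head at position 4)

After 4 steps, the head is at position 4.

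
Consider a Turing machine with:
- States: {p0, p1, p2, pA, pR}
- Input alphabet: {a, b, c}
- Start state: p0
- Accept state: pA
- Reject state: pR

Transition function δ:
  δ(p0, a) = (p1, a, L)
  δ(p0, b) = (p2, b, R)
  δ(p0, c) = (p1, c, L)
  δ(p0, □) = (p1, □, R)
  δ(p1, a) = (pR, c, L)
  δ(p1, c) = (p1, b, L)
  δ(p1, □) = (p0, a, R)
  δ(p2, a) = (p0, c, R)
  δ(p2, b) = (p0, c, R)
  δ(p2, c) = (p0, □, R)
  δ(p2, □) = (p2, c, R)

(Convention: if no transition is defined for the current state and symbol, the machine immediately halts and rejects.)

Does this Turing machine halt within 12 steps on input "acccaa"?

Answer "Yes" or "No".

Execution trace:
Initial: [p0]acccaa
Step 1: δ(p0, a) = (p1, a, L) → [p1]□acccaa
Step 2: δ(p1, □) = (p0, a, R) → a[p0]acccaa
Step 3: δ(p0, a) = (p1, a, L) → [p1]aacccaa
Step 4: δ(p1, a) = (pR, c, L) → [pR]□cacccaa

The machine reaches the reject state pR and halts.
The machine halted after 4 steps (within the 12-step bound).

Answer: Yes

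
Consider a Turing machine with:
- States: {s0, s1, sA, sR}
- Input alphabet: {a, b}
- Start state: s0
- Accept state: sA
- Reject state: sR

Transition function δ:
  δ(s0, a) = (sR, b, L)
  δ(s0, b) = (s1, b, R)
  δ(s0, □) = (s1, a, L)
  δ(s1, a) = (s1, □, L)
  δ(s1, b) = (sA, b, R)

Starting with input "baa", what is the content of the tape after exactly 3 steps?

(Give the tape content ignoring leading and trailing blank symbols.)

Execution trace:
Initial: [s0]baa
Step 1: δ(s0, b) = (s1, b, R) → b[s1]aa
Step 2: δ(s1, a) = (s1, □, L) → [s1]b□a
Step 3: δ(s1, b) = (sA, b, R) → b[sA]□a

The machine reaches the accept state sA and halts.

After 3 steps, the tape (ignoring leading/trailing blanks) is: b□a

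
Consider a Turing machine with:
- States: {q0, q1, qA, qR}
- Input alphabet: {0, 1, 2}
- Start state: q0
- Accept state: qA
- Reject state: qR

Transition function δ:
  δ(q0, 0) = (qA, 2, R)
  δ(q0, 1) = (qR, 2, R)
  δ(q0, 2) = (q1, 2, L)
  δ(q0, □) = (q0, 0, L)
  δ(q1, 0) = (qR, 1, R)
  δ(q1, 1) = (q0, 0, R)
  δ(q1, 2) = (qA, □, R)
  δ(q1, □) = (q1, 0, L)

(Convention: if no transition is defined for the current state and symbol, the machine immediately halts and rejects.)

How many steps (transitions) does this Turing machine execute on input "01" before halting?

Execution trace:
Initial: [q0]01
Step 1: δ(q0, 0) = (qA, 2, R) → 2[qA]1

The machine reaches the accept state qA and halts.

The machine executed 1 step before halting.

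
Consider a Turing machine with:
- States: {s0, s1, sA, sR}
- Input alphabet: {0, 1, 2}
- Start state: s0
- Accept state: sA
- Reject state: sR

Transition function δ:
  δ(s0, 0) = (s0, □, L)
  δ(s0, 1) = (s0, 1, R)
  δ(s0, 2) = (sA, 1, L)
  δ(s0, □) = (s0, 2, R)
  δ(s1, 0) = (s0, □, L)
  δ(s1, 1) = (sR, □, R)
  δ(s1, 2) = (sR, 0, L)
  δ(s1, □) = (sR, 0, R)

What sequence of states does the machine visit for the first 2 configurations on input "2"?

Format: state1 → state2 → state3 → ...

Execution trace:
Initial: [s0]2
Step 1: δ(s0, 2) = (sA, 1, L) → [sA]□1

The machine reaches the accept state sA and halts.

State sequence: s0 → sA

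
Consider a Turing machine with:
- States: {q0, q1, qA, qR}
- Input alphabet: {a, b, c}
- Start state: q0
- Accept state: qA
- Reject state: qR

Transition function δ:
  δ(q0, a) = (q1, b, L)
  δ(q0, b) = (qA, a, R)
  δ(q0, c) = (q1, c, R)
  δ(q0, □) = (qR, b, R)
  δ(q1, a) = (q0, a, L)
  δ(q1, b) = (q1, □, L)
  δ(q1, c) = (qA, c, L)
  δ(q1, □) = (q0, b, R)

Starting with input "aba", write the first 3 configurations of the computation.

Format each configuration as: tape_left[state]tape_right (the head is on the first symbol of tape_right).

Transitions applied:
Step 1: δ(q0, a) = (q1, b, L)
Step 2: δ(q1, □) = (q0, b, R)

The first 3 configurations are:
[q0]aba ⊢ [q1]□bba ⊢ b[q0]bba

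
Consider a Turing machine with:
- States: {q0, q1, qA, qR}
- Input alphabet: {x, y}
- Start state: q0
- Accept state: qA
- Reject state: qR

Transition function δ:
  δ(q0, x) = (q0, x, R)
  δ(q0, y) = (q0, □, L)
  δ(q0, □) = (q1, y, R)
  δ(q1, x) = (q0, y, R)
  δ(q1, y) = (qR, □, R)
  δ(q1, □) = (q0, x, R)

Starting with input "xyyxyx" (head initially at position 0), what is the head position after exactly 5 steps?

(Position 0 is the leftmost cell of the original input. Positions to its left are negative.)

Execution trace (head position shown):
Step 0: [q0]xyyxyx  (head at position 0)
Step 1: move right → x[q0]yyxyx  (head at position 1)
Step 2: move left → [q0]x□yxyx  (head at position 0)
Step 3: move right → x[q0]□yxyx  (head at position 1)
Step 4: move right → xy[q1]yxyx  (head at position 2)
Step 5: move right → xy□[qR]xyx  (head at position 3)

After 5 steps, the head is at position 3.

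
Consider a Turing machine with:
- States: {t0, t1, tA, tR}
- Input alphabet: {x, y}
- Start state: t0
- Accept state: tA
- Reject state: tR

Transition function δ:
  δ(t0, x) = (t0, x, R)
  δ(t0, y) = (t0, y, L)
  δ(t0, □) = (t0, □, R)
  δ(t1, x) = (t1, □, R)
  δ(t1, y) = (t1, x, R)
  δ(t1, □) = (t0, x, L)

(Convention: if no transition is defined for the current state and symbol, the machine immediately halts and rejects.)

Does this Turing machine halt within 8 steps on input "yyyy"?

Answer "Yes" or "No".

Execution trace:
Initial: [t0]yyyy
Step 1: δ(t0, y) = (t0, y, L) → [t0]□yyyy
Step 2: δ(t0, □) = (t0, □, R) → □[t0]yyyy
Step 3: δ(t0, y) = (t0, y, L) → [t0]□yyyy
Step 4: δ(t0, □) = (t0, □, R) → □[t0]yyyy
Step 5: δ(t0, y) = (t0, y, L) → [t0]□yyyy
Step 6: δ(t0, □) = (t0, □, R) → □[t0]yyyy
Step 7: δ(t0, y) = (t0, y, L) → [t0]□yyyy
Step 8: δ(t0, □) = (t0, □, R) → □[t0]yyyy

The machine has not reached a halting state after 8 steps.
The machine did not halt within the 8-step bound.

Answer: No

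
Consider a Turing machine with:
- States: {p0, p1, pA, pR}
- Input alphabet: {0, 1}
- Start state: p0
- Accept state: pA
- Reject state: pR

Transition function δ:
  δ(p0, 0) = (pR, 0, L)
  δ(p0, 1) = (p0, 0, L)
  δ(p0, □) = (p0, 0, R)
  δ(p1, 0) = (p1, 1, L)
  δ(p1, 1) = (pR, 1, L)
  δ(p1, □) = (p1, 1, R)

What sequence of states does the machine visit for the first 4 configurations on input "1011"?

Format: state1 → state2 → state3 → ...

Execution trace:
Initial: [p0]1011
Step 1: δ(p0, 1) = (p0, 0, L) → [p0]□0011
Step 2: δ(p0, □) = (p0, 0, R) → 0[p0]0011
Step 3: δ(p0, 0) = (pR, 0, L) → [pR]00011

The machine reaches the reject state pR and halts.

State sequence: p0 → p0 → p0 → pR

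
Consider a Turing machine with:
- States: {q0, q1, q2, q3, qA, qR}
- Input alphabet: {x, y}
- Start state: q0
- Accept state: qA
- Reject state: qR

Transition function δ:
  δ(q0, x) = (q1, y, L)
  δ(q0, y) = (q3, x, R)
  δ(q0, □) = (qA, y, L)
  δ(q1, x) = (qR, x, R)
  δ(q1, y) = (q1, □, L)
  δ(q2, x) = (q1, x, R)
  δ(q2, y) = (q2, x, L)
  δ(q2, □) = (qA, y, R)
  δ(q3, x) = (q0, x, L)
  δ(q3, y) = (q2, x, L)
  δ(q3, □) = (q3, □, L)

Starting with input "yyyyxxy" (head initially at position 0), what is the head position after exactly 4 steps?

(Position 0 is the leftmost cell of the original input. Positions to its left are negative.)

Execution trace (head position shown):
Step 0: [q0]yyyyxxy  (head at position 0)
Step 1: move right → x[q3]yyyxxy  (head at position 1)
Step 2: move left → [q2]xxyyxxy  (head at position 0)
Step 3: move right → x[q1]xyyxxy  (head at position 1)
Step 4: move right → xx[qR]yyxxy  (head at position 2)

After 4 steps, the head is at position 2.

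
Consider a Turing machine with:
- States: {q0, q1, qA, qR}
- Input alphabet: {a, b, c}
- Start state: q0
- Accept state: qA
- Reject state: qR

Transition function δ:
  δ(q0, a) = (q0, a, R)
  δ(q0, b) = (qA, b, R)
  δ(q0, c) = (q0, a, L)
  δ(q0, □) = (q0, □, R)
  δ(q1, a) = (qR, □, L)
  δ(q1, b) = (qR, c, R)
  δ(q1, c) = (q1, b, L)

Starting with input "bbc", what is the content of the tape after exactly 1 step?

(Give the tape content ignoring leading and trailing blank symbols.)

Execution trace:
Initial: [q0]bbc
Step 1: δ(q0, b) = (qA, b, R) → b[qA]bc

The machine reaches the accept state qA and halts.

After 1 step, the tape (ignoring leading/trailing blanks) is: bbc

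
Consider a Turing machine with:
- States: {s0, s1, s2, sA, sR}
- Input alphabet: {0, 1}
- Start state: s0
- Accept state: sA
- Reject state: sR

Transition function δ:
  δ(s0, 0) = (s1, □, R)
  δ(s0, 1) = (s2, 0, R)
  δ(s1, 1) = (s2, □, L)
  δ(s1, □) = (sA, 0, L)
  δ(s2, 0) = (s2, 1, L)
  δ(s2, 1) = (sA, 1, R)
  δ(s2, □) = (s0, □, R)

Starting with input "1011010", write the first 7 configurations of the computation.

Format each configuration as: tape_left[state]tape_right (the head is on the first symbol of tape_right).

Transitions applied:
Step 1: δ(s0, 1) = (s2, 0, R)
Step 2: δ(s2, 0) = (s2, 1, L)
Step 3: δ(s2, 0) = (s2, 1, L)
Step 4: δ(s2, □) = (s0, □, R)
Step 5: δ(s0, 1) = (s2, 0, R)
Step 6: δ(s2, 1) = (sA, 1, R)

The first 7 configurations are:
[s0]1011010 ⊢ 0[s2]011010 ⊢ [s2]0111010 ⊢ [s2]□1111010 ⊢ □[s0]1111010 ⊢ □0[s2]111010 ⊢ □01[sA]11010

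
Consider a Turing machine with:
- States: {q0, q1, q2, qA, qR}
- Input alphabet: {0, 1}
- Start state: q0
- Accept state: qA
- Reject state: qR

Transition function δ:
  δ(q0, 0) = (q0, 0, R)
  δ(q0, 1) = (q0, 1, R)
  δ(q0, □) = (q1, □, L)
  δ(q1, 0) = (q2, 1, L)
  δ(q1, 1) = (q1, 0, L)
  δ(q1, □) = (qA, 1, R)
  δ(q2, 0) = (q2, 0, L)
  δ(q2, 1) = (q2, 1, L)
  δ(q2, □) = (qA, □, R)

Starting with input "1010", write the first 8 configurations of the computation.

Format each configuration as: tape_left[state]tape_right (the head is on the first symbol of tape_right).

Transitions applied:
Step 1: δ(q0, 1) = (q0, 1, R)
Step 2: δ(q0, 0) = (q0, 0, R)
Step 3: δ(q0, 1) = (q0, 1, R)
Step 4: δ(q0, 0) = (q0, 0, R)
Step 5: δ(q0, □) = (q1, □, L)
Step 6: δ(q1, 0) = (q2, 1, L)
Step 7: δ(q2, 1) = (q2, 1, L)

The first 8 configurations are:
[q0]1010 ⊢ 1[q0]010 ⊢ 10[q0]10 ⊢ 101[q0]0 ⊢ 1010[q0]□ ⊢ 101[q1]0□ ⊢ 10[q2]11□ ⊢ 1[q2]011□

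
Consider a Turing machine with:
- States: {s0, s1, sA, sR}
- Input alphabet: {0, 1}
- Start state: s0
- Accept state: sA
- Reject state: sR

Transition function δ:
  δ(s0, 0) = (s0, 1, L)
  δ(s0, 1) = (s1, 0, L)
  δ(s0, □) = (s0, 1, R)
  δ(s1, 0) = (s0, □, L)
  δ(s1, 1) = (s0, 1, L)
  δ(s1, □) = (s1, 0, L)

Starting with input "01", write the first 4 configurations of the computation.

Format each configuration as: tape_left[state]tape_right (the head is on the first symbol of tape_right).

Transitions applied:
Step 1: δ(s0, 0) = (s0, 1, L)
Step 2: δ(s0, □) = (s0, 1, R)
Step 3: δ(s0, 1) = (s1, 0, L)

The first 4 configurations are:
[s0]01 ⊢ [s0]□11 ⊢ 1[s0]11 ⊢ [s1]101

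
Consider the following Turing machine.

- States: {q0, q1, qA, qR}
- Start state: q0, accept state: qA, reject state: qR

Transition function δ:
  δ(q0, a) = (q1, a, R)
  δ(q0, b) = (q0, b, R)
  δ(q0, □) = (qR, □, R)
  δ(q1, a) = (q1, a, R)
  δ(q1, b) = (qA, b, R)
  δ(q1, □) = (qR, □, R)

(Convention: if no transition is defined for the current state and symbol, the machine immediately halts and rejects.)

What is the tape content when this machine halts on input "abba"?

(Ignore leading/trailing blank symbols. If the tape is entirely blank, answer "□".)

Execution trace:
Initial: [q0]abba
Step 1: δ(q0, a) = (q1, a, R) → a[q1]bba
Step 2: δ(q1, b) = (qA, b, R) → ab[qA]ba

The machine reaches the accept state qA and halts.

Final tape (ignoring leading/trailing blanks): abba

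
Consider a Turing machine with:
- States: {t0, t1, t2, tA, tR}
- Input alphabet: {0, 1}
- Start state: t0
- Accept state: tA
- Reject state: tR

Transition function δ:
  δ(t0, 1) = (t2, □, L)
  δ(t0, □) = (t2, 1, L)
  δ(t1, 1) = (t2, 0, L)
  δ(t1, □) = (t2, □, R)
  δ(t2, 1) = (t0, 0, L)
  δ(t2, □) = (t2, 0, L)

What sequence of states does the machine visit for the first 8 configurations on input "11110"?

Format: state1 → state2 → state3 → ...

Execution trace:
Initial: [t0]11110
Step 1: δ(t0, 1) = (t2, □, L) → [t2]□□1110
Step 2: δ(t2, □) = (t2, 0, L) → [t2]□0□1110
Step 3: δ(t2, □) = (t2, 0, L) → [t2]□00□1110
Step 4: δ(t2, □) = (t2, 0, L) → [t2]□000□1110
Step 5: δ(t2, □) = (t2, 0, L) → [t2]□0000□1110
Step 6: δ(t2, □) = (t2, 0, L) → [t2]□00000□1110
Step 7: δ(t2, □) = (t2, 0, L) → [t2]□000000□1110

State sequence: t0 → t2 → t2 → t2 → t2 → t2 → t2 → t2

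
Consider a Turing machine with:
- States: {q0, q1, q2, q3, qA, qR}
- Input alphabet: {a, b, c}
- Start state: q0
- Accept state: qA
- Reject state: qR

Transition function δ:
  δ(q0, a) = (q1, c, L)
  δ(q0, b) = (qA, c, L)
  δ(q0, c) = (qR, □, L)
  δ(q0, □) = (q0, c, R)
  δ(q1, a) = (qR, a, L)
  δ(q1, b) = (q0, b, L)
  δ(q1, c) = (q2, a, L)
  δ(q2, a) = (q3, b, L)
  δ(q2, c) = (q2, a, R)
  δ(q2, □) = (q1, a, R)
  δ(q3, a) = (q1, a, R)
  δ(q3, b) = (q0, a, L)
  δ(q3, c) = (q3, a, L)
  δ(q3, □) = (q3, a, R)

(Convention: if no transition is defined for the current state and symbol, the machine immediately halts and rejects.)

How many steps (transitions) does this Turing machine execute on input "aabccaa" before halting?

Execution trace:
Initial: [q0]aabccaa
Step 1: δ(q0, a) = (q1, c, L) → [q1]□cabccaa

No transition is defined for δ(q1, □). By convention the machine halts and rejects.

The machine executed 1 step before halting.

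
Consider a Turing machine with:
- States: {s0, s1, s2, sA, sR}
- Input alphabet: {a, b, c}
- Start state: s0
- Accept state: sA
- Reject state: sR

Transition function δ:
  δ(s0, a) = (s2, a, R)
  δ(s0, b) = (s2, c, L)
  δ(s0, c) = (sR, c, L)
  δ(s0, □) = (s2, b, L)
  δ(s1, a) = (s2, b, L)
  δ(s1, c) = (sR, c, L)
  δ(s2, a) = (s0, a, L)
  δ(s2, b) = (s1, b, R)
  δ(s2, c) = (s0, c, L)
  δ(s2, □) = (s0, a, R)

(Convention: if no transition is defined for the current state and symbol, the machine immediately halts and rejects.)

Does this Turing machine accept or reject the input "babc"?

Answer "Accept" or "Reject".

Execution trace:
Initial: [s0]babc
Step 1: δ(s0, b) = (s2, c, L) → [s2]□cabc
Step 2: δ(s2, □) = (s0, a, R) → a[s0]cabc
Step 3: δ(s0, c) = (sR, c, L) → [sR]acabc

The machine reaches the reject state sR and halts.

Answer: Reject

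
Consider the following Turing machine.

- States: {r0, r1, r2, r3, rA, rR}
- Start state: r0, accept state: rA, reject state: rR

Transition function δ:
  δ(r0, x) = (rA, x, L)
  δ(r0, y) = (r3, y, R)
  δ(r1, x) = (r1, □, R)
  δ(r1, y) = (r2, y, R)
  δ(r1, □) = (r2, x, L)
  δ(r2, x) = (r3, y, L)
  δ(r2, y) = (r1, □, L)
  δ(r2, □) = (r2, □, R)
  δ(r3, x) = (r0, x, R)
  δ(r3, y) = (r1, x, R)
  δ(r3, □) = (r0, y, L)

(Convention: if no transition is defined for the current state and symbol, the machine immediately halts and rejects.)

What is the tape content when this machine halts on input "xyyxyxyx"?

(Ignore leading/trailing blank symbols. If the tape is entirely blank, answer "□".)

Execution trace:
Initial: [r0]xyyxyxyx
Step 1: δ(r0, x) = (rA, x, L) → [rA]□xyyxyxyx

The machine reaches the accept state rA and halts.

Final tape (ignoring leading/trailing blanks): xyyxyxyx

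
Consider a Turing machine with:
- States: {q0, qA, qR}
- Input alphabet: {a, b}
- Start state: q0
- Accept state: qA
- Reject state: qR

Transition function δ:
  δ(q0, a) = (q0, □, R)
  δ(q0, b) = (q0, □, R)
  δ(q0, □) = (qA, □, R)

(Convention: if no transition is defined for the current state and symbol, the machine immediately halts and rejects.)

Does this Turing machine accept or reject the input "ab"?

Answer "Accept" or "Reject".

Execution trace:
Initial: [q0]ab
Step 1: δ(q0, a) = (q0, □, R) → □[q0]b
Step 2: δ(q0, b) = (q0, □, R) → □□[q0]□
Step 3: δ(q0, □) = (qA, □, R) → □□□[qA]□

The machine reaches the accept state qA and halts.

Answer: Accept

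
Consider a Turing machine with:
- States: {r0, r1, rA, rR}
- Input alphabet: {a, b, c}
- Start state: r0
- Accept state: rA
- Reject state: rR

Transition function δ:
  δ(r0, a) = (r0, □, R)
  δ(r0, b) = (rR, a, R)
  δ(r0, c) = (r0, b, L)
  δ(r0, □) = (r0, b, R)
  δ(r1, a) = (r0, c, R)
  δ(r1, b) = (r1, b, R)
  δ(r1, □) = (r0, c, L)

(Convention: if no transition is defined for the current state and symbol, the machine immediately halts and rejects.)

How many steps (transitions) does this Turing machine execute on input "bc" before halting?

Execution trace:
Initial: [r0]bc
Step 1: δ(r0, b) = (rR, a, R) → a[rR]c

The machine reaches the reject state rR and halts.

The machine executed 1 step before halting.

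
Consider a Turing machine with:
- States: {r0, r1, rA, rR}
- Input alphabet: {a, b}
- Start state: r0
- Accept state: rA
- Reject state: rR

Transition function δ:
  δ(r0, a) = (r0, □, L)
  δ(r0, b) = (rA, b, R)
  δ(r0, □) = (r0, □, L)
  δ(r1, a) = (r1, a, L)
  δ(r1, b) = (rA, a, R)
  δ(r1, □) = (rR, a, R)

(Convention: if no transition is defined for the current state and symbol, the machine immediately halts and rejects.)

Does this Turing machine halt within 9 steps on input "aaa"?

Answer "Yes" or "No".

Execution trace:
Initial: [r0]aaa
Step 1: δ(r0, a) = (r0, □, L) → [r0]□□aa
Step 2: δ(r0, □) = (r0, □, L) → [r0]□□□aa
Step 3: δ(r0, □) = (r0, □, L) → [r0]□□□□aa
Step 4: δ(r0, □) = (r0, □, L) → [r0]□□□□□aa
Step 5: δ(r0, □) = (r0, □, L) → [r0]□□□□□□aa
Step 6: δ(r0, □) = (r0, □, L) → [r0]□□□□□□□aa
Step 7: δ(r0, □) = (r0, □, L) → [r0]□□□□□□□□aa
Step 8: δ(r0, □) = (r0, □, L) → [r0]□□□□□□□□□aa
Step 9: δ(r0, □) = (r0, □, L) → [r0]□□□□□□□□□□aa

The machine has not reached a halting state after 9 steps.
The machine did not halt within the 9-step bound.

Answer: No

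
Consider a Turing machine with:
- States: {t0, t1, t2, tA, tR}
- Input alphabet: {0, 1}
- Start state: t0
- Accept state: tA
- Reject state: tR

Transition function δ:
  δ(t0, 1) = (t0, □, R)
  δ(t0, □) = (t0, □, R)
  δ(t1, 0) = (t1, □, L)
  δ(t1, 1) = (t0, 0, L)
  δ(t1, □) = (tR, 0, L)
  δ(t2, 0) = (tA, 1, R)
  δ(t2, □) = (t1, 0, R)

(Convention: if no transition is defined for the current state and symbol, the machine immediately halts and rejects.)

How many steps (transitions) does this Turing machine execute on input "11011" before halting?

Execution trace:
Initial: [t0]11011
Step 1: δ(t0, 1) = (t0, □, R) → □[t0]1011
Step 2: δ(t0, 1) = (t0, □, R) → □□[t0]011

No transition is defined for δ(t0, 0). By convention the machine halts and rejects.

The machine executed 2 steps before halting.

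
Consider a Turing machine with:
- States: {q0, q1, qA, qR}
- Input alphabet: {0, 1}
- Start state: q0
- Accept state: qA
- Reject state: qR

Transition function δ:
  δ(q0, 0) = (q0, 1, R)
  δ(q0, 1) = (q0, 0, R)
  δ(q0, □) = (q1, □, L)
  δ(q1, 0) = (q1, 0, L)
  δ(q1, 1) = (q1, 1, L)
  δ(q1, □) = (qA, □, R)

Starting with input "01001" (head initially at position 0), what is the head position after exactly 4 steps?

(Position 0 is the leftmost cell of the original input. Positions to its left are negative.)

Execution trace (head position shown):
Step 0: [q0]01001  (head at position 0)
Step 1: move right → 1[q0]1001  (head at position 1)
Step 2: move right → 10[q0]001  (head at position 2)
Step 3: move right → 101[q0]01  (head at position 3)
Step 4: move right → 1011[q0]1  (head at position 4)

After 4 steps, the head is at position 4.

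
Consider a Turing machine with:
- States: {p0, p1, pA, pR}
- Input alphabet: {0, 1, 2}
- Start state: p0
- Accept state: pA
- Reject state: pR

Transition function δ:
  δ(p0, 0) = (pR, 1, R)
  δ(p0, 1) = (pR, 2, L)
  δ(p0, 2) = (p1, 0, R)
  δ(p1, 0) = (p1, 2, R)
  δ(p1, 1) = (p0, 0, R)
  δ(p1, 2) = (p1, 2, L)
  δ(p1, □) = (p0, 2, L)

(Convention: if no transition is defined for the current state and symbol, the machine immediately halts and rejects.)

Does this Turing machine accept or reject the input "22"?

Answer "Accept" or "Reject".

Execution trace:
Initial: [p0]22
Step 1: δ(p0, 2) = (p1, 0, R) → 0[p1]2
Step 2: δ(p1, 2) = (p1, 2, L) → [p1]02
Step 3: δ(p1, 0) = (p1, 2, R) → 2[p1]2
Step 4: δ(p1, 2) = (p1, 2, L) → [p1]22
Step 5: δ(p1, 2) = (p1, 2, L) → [p1]□22
Step 6: δ(p1, □) = (p0, 2, L) → [p0]□222

No transition is defined for δ(p0, □). By convention the machine halts and rejects.

Answer: Reject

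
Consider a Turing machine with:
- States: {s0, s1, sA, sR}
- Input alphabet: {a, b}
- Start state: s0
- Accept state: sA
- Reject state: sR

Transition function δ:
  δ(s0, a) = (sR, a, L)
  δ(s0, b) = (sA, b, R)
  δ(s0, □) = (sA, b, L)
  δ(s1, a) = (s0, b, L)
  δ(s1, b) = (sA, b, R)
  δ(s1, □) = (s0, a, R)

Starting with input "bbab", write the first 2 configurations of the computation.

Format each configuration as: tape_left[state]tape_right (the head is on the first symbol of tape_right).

Transitions applied:
Step 1: δ(s0, b) = (sA, b, R)

The first 2 configurations are:
[s0]bbab ⊢ b[sA]bab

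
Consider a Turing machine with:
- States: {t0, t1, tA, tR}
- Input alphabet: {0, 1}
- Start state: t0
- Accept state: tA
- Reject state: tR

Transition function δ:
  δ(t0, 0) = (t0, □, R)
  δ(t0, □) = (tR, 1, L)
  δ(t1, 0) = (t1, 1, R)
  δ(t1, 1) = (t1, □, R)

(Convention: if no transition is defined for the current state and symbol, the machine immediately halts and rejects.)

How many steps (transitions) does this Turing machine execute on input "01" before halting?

Execution trace:
Initial: [t0]01
Step 1: δ(t0, 0) = (t0, □, R) → □[t0]1

No transition is defined for δ(t0, 1). By convention the machine halts and rejects.

The machine executed 1 step before halting.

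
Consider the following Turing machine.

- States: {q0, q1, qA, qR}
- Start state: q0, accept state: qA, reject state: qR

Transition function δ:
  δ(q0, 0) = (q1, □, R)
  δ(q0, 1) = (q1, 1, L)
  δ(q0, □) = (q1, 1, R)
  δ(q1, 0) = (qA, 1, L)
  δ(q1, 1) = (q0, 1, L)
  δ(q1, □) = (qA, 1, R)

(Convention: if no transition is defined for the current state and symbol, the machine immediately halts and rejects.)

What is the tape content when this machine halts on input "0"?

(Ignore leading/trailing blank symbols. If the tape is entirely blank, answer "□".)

Execution trace:
Initial: [q0]0
Step 1: δ(q0, 0) = (q1, □, R) → □[q1]□
Step 2: δ(q1, □) = (qA, 1, R) → □1[qA]□

The machine reaches the accept state qA and halts.

Final tape (ignoring leading/trailing blanks): 1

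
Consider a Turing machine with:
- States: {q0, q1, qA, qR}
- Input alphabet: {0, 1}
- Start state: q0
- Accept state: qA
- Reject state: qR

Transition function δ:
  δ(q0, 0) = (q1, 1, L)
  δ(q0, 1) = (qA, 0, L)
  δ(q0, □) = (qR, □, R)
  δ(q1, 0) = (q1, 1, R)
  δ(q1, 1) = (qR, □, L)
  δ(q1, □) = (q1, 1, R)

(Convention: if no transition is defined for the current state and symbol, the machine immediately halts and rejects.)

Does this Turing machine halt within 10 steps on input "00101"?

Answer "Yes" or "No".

Execution trace:
Initial: [q0]00101
Step 1: δ(q0, 0) = (q1, 1, L) → [q1]□10101
Step 2: δ(q1, □) = (q1, 1, R) → 1[q1]10101
Step 3: δ(q1, 1) = (qR, □, L) → [qR]1□0101

The machine reaches the reject state qR and halts.
The machine halted after 3 steps (within the 10-step bound).

Answer: Yes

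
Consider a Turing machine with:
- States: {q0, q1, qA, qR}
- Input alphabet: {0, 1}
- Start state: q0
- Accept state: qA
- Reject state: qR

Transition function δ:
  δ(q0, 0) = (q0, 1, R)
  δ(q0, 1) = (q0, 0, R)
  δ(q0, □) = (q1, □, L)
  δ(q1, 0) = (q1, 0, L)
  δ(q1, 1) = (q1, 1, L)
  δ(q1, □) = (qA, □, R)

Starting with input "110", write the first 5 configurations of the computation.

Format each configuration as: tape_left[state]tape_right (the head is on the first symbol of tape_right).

Transitions applied:
Step 1: δ(q0, 1) = (q0, 0, R)
Step 2: δ(q0, 1) = (q0, 0, R)
Step 3: δ(q0, 0) = (q0, 1, R)
Step 4: δ(q0, □) = (q1, □, L)

The first 5 configurations are:
[q0]110 ⊢ 0[q0]10 ⊢ 00[q0]0 ⊢ 001[q0]□ ⊢ 00[q1]1□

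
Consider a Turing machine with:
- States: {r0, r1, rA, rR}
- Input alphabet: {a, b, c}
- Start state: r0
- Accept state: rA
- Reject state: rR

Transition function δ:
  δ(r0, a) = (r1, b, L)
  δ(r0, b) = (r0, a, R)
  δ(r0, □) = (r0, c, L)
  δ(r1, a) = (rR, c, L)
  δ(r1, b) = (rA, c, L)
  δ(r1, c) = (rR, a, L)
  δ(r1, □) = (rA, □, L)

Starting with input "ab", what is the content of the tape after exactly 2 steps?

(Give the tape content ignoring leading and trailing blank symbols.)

Execution trace:
Initial: [r0]ab
Step 1: δ(r0, a) = (r1, b, L) → [r1]□bb
Step 2: δ(r1, □) = (rA, □, L) → [rA]□□bb

The machine reaches the accept state rA and halts.

After 2 steps, the tape (ignoring leading/trailing blanks) is: bb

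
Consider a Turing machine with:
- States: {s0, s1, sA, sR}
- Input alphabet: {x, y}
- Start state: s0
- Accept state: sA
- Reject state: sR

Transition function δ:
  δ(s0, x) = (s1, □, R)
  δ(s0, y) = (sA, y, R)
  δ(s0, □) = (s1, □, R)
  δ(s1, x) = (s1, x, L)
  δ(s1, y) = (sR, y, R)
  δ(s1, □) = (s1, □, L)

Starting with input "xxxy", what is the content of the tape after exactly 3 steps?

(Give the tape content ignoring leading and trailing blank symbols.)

Execution trace:
Initial: [s0]xxxy
Step 1: δ(s0, x) = (s1, □, R) → □[s1]xxy
Step 2: δ(s1, x) = (s1, x, L) → [s1]□xxy
Step 3: δ(s1, □) = (s1, □, L) → [s1]□□xxy

After 3 steps, the tape (ignoring leading/trailing blanks) is: xxy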